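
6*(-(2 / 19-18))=2040 / 19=107.37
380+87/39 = 4969/13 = 382.23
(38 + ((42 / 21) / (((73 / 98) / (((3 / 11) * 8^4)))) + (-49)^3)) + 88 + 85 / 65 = -1195499122 / 10439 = -114522.38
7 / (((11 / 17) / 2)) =238 / 11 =21.64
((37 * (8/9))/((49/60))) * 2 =11840/147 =80.54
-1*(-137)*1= 137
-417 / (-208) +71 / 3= 16019 / 624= 25.67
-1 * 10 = -10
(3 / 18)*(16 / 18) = 4 / 27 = 0.15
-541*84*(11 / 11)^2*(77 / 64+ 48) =-2235986.81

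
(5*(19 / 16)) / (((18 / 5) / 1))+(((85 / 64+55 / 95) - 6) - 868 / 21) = -479095 / 10944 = -43.78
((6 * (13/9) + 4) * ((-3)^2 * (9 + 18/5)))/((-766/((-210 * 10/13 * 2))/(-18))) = -54295920/4979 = -10904.98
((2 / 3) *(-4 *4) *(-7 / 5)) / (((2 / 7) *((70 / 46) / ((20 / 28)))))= 368 / 15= 24.53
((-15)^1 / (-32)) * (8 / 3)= 5 / 4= 1.25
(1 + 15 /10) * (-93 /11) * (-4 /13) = 930 /143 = 6.50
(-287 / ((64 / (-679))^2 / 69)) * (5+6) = -100429944153 / 4096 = -24519029.33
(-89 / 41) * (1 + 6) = -623 / 41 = -15.20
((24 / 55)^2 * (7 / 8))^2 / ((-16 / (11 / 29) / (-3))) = 0.00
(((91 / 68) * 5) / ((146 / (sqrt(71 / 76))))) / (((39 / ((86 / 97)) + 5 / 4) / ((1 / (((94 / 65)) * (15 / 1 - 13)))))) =1271725 * sqrt(1349) / 137968085648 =0.00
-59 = -59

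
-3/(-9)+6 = 19/3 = 6.33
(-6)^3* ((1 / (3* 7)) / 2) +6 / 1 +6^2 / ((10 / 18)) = 2298 / 35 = 65.66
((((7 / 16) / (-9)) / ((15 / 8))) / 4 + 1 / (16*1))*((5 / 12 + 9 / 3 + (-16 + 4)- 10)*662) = -8931373 / 12960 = -689.15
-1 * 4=-4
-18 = -18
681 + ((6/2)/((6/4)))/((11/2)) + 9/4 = 30079/44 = 683.61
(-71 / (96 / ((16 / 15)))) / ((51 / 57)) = -1349 / 1530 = -0.88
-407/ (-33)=37/ 3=12.33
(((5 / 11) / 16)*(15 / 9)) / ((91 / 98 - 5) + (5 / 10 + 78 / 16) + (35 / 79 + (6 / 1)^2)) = 13825 / 11021406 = 0.00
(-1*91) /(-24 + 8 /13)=3.89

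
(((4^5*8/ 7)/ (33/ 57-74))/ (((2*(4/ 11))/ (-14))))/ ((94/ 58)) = 12412928/ 65565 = 189.32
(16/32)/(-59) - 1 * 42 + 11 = -3659/118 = -31.01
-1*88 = -88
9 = 9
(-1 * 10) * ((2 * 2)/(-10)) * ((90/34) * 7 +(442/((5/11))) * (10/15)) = 680132/255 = 2667.18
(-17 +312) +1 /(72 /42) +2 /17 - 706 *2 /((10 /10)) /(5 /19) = -5171297 /1020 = -5069.90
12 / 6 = 2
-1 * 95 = -95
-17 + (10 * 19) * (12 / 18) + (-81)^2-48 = 19868 / 3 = 6622.67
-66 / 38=-33 / 19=-1.74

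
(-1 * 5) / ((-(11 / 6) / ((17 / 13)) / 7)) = 3570 / 143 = 24.97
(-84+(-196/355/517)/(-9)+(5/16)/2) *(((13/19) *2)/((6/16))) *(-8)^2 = -1843634363168/94153455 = -19581.17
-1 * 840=-840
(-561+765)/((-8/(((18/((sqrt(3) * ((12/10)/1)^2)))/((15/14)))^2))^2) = 25510625/3888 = 6561.37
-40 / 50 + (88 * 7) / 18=1504 / 45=33.42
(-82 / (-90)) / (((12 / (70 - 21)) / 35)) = 130.21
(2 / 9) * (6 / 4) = 0.33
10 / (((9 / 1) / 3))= 10 / 3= 3.33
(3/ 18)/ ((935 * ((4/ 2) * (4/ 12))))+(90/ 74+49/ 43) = 14019111/ 5950340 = 2.36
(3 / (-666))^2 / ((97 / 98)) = 49 / 2390274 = 0.00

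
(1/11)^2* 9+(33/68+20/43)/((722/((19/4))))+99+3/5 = 26803229039/268891040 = 99.68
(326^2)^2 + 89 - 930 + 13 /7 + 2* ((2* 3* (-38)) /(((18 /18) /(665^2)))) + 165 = 77650530313 /7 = 11092932901.86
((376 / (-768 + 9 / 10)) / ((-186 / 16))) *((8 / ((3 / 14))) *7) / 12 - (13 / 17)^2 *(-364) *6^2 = 14220670310672 / 1855561203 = 7663.81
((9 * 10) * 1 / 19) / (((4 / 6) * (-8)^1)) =-135 / 152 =-0.89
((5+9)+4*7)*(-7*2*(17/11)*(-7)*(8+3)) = 69972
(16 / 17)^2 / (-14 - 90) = -32 / 3757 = -0.01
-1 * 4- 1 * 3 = -7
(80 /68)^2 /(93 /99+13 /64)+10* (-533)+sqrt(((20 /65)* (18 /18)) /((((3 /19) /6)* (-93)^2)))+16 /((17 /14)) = -3706879306 /697357+2* sqrt(494) /1209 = -5315.58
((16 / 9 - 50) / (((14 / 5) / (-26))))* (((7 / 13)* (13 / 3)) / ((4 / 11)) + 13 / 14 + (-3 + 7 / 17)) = 13687895 / 6426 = 2130.08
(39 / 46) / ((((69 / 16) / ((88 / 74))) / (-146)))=-668096 / 19573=-34.13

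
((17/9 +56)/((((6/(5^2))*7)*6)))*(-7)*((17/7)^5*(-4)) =18493637425/1361367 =13584.61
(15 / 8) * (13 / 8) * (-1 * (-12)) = 585 / 16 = 36.56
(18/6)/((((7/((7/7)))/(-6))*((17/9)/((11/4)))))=-891/238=-3.74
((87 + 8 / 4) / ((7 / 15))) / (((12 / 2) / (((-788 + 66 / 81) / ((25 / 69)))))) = -21753469 / 315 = -69058.63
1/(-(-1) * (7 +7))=1/14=0.07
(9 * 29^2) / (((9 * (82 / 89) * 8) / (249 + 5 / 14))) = 261297859 / 9184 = 28451.42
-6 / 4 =-3 / 2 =-1.50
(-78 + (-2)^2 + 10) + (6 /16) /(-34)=-17411 /272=-64.01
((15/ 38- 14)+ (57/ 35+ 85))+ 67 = 186231/ 1330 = 140.02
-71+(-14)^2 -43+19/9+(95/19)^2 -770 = -660.89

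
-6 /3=-2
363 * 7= 2541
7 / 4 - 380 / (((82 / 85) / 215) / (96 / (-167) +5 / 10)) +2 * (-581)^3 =-10742656555787 / 27388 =-392239541.25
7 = 7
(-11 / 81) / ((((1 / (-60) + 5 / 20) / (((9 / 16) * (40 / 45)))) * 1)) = -55 / 189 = -0.29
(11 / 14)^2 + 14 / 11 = 4075 / 2156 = 1.89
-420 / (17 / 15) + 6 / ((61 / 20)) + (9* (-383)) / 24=-4249593 / 8296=-512.25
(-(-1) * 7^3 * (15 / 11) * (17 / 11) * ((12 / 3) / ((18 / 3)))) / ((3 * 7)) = 8330 / 363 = 22.95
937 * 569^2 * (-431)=-130749908567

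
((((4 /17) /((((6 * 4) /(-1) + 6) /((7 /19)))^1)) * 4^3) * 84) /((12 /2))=-12544 /2907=-4.32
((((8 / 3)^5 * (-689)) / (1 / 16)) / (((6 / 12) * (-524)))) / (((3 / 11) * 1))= 20804.30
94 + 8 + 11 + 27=140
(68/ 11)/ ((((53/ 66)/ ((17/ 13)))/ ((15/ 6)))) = 17340/ 689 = 25.17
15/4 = 3.75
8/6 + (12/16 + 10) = 145/12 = 12.08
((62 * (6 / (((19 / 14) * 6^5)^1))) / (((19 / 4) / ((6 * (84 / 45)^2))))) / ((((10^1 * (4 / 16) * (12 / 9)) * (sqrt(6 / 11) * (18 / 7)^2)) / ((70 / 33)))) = 14588476 * sqrt(66) / 5862089475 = 0.02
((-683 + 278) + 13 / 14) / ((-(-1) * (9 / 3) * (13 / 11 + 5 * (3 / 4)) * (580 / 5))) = -62227 / 264306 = -0.24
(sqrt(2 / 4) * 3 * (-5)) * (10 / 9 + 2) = -70 * sqrt(2) / 3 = -33.00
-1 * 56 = -56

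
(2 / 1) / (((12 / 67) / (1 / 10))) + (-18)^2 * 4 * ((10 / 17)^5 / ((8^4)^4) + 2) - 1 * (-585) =37211359124909616394123 / 11708619609593610240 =3178.12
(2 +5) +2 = 9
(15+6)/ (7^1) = 3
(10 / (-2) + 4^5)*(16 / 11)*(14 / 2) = 114128 / 11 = 10375.27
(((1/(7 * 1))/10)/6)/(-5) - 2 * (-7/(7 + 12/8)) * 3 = 176383/35700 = 4.94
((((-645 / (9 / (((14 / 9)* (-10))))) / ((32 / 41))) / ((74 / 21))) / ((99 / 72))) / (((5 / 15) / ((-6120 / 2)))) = -1101434250 / 407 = -2706226.66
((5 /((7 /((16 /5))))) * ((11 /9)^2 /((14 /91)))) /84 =3146 /11907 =0.26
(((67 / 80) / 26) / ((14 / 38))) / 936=1273 / 13628160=0.00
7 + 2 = 9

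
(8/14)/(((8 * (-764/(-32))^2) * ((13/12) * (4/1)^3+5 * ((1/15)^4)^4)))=42037813476562500000/23259319013816894531505367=0.00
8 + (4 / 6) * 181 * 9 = 1094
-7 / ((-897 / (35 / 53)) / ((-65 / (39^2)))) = -1225 / 5562297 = -0.00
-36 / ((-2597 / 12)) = 432 / 2597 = 0.17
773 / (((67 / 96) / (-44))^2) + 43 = 13792195075 / 4489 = 3072442.65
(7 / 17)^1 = 7 / 17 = 0.41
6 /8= 0.75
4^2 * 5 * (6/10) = 48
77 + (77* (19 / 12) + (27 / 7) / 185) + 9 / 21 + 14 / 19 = 59082391 / 295260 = 200.10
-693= -693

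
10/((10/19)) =19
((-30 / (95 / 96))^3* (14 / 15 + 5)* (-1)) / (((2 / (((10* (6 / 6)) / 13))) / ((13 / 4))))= 1417347072 / 6859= 206640.48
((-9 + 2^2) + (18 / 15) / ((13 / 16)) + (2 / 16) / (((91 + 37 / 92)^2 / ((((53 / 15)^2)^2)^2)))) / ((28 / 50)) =-7443798003456281431 / 1319320032260343750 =-5.64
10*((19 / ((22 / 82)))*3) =23370 / 11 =2124.55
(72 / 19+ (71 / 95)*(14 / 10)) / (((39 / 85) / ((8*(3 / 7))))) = 312392 / 8645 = 36.14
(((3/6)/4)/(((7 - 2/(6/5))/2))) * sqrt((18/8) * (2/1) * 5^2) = 0.50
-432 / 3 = -144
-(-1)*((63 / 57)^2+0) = 1.22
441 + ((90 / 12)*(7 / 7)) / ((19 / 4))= 8409 / 19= 442.58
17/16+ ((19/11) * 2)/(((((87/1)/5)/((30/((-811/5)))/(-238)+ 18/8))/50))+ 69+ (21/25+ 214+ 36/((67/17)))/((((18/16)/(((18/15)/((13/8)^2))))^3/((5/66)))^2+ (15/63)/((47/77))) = 92.41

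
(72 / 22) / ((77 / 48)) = 1728 / 847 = 2.04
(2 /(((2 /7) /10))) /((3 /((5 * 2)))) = 700 /3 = 233.33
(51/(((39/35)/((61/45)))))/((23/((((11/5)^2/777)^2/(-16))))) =-15182717/2320906770000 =-0.00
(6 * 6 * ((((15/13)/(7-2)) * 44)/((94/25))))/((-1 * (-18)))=3300/611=5.40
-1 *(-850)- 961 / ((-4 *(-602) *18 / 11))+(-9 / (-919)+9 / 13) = 440393430535 / 517830768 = 850.46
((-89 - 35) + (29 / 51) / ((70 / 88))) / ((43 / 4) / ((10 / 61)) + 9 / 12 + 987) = -135424 / 1157037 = -0.12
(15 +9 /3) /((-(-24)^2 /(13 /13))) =-1 /32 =-0.03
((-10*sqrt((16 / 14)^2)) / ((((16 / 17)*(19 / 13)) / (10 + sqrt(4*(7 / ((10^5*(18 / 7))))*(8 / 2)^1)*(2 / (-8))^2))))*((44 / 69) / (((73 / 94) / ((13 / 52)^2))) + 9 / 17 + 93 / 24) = -992003675 / 2679684 - 39680147*sqrt(5) / 1837497600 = -370.24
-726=-726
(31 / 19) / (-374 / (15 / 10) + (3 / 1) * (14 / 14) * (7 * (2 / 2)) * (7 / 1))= -93 / 5833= -0.02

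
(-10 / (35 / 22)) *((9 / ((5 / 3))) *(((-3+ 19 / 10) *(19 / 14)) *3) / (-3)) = -62073 / 1225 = -50.67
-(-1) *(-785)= -785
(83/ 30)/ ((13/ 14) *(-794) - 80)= -581/ 171630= -0.00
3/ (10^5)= 3/ 100000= 0.00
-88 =-88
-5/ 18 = -0.28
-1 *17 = -17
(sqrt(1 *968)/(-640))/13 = -11 *sqrt(2)/4160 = -0.00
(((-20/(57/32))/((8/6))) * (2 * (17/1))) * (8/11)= -43520/209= -208.23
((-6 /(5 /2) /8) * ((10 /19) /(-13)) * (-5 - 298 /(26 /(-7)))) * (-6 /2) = -8802 /3211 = -2.74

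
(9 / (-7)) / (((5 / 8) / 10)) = -144 / 7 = -20.57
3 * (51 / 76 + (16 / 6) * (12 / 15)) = 3197 / 380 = 8.41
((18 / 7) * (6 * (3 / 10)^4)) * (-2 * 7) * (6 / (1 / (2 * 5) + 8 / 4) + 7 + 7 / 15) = -395118 / 21875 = -18.06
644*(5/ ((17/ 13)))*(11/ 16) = 115115/ 68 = 1692.87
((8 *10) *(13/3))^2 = 1081600/9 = 120177.78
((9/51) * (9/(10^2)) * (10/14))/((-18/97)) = -291/4760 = -0.06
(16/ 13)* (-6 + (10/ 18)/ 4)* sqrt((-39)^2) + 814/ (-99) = -2606/ 9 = -289.56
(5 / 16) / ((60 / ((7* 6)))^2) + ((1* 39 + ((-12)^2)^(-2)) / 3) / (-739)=31153567 / 229858560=0.14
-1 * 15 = -15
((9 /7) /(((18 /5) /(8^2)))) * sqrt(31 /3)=160 * sqrt(93) /21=73.48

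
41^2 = 1681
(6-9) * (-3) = 9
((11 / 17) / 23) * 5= 55 / 391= 0.14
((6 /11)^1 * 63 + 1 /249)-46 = -31861 /2739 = -11.63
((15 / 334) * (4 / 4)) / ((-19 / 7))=-105 / 6346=-0.02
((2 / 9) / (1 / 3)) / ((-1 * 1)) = -2 / 3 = -0.67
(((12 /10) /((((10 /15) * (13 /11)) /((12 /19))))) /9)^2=17424 /1525225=0.01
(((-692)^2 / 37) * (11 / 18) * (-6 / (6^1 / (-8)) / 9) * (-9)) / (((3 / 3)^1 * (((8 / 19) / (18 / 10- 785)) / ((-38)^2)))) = 282968671418752 / 1665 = 169951154005.26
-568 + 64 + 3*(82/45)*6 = -2356/5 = -471.20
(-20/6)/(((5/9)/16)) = -96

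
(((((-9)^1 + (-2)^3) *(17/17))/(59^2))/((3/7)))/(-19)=119/198417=0.00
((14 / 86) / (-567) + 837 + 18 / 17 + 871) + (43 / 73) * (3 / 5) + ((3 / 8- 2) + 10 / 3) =295846059757 / 172896120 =1711.12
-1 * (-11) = 11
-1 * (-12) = 12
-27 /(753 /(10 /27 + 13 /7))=-421 /5271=-0.08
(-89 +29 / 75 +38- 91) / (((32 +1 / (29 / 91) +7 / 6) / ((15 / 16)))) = -924027 / 252680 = -3.66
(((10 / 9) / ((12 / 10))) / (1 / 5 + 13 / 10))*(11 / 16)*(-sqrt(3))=-275*sqrt(3) / 648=-0.74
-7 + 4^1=-3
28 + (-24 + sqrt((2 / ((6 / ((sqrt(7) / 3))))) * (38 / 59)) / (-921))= -sqrt(2242) * 7^(1 / 4) / 163017 + 4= 4.00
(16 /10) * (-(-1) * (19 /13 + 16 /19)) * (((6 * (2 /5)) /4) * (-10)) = -27312 /1235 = -22.11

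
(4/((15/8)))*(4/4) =32/15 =2.13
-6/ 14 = -3/ 7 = -0.43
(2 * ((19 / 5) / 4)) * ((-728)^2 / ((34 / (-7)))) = -17621968 / 85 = -207317.27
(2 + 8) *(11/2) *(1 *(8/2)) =220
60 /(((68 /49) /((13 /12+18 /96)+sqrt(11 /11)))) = 26705 /272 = 98.18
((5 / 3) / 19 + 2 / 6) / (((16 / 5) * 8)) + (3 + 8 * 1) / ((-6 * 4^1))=-403 / 912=-0.44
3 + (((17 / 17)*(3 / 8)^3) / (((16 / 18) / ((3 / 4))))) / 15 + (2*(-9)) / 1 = -1228557 / 81920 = -15.00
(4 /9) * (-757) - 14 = -3154 /9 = -350.44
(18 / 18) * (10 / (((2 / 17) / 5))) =425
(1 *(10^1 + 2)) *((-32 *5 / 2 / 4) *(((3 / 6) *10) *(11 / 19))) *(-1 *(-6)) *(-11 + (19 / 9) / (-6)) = 2697200 / 57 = 47319.30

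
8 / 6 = 4 / 3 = 1.33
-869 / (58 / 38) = -16511 / 29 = -569.34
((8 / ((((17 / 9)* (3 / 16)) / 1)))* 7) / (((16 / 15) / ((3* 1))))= 7560 / 17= 444.71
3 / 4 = 0.75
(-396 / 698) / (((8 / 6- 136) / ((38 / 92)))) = 5643 / 3242908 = 0.00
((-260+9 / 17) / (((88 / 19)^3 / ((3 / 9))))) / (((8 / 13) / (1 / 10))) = -35755967 / 252764160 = -0.14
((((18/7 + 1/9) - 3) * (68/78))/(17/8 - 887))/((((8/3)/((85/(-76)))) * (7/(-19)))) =14450/40583907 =0.00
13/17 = 0.76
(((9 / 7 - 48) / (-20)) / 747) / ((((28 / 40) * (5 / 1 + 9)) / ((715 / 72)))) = 0.00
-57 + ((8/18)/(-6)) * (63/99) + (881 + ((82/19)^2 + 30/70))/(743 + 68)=-34047425285/608670909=-55.94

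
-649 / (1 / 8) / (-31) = 5192 / 31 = 167.48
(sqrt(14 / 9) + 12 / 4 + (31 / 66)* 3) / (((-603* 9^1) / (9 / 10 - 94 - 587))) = 2267* sqrt(14) / 54270 + 219899 / 397980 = 0.71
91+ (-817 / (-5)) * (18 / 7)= 17891 / 35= 511.17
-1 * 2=-2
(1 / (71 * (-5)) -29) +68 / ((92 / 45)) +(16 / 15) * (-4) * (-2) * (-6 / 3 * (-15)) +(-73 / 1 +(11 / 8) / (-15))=7335425 / 39192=187.17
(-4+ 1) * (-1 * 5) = 15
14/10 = 7/5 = 1.40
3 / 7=0.43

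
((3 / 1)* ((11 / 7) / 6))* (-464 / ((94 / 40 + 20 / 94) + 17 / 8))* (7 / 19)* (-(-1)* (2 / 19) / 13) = -9595520 / 41359409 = -0.23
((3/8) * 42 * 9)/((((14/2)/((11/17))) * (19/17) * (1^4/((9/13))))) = 8019/988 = 8.12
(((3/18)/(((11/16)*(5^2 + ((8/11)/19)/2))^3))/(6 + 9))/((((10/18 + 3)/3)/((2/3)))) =0.00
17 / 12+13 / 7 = 275 / 84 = 3.27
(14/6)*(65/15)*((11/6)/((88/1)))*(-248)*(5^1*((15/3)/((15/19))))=-267995/162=-1654.29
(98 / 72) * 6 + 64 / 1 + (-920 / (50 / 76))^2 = 293339209 / 150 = 1955594.73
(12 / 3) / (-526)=-2 / 263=-0.01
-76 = -76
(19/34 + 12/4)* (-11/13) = -1331/442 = -3.01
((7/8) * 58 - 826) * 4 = -3101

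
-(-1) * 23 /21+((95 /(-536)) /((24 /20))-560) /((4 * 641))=16869313 /19240256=0.88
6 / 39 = 2 / 13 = 0.15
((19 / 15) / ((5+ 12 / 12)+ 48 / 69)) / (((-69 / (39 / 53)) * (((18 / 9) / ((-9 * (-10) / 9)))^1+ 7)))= -247 / 881496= -0.00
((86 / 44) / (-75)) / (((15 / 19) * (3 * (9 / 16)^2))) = -104576 / 3007125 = -0.03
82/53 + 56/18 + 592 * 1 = 284606/477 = 596.66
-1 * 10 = -10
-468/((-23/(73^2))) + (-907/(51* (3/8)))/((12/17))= 67295522/621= 108366.38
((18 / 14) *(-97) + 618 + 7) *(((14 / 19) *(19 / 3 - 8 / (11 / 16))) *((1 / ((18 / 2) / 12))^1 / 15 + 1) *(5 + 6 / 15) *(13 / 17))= -8789.99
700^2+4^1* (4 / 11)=5390016 / 11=490001.45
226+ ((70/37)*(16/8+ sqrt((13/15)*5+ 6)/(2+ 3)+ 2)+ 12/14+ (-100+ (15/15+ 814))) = 14*sqrt(93)/111+ 245901/259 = 950.64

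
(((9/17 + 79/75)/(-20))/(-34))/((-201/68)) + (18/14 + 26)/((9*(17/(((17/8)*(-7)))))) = -27201697/10251000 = -2.65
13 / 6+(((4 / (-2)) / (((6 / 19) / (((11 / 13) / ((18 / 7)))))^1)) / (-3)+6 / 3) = 5119 / 1053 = 4.86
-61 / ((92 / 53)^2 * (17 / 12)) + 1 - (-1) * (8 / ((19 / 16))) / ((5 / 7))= -13186213 / 3417340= -3.86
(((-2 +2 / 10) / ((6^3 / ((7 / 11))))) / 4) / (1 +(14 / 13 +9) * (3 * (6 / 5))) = -91 / 2558688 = -0.00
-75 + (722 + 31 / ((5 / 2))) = 659.40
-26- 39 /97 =-26.40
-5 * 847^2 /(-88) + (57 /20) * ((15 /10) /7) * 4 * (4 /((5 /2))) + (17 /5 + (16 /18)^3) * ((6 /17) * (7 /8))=235772159677 /5783400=40767.05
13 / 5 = 2.60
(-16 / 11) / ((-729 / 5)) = 80 / 8019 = 0.01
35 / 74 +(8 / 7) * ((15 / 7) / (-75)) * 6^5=-4594817 / 18130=-253.44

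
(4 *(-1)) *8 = -32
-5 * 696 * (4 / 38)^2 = -13920 / 361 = -38.56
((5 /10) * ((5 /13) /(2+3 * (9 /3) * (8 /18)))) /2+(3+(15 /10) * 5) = 3281 /312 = 10.52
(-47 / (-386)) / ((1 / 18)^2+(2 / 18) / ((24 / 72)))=7614 / 21037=0.36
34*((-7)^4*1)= 81634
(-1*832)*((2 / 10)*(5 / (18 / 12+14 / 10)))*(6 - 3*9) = 174720 / 29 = 6024.83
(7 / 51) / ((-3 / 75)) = -175 / 51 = -3.43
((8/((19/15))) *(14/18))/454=140/12939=0.01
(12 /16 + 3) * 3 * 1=45 /4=11.25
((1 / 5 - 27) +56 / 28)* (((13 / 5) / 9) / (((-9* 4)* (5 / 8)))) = 0.32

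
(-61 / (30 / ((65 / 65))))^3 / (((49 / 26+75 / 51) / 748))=-9380443787 / 5005125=-1874.17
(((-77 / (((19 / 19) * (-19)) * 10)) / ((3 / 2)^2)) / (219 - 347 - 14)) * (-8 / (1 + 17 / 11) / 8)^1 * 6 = 121 / 40470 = 0.00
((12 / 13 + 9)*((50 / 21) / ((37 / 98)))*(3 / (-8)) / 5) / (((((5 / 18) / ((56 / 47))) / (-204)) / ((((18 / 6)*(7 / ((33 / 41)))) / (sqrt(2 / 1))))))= 13322948688*sqrt(2) / 248677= 75766.94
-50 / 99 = -0.51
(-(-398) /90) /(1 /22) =4378 /45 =97.29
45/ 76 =0.59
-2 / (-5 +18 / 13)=26 / 47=0.55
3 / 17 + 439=7466 / 17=439.18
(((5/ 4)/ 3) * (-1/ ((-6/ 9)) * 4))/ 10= 1/ 4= 0.25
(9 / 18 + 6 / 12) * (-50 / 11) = -50 / 11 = -4.55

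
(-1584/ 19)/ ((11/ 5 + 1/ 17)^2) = -79475/ 4864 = -16.34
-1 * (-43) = 43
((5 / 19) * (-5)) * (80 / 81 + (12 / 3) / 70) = -1.37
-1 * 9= -9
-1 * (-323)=323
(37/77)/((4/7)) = 37/44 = 0.84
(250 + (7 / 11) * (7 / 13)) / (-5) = -35799 / 715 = -50.07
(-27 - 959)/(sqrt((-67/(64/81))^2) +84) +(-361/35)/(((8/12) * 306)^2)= -30639554041/5245072560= -5.84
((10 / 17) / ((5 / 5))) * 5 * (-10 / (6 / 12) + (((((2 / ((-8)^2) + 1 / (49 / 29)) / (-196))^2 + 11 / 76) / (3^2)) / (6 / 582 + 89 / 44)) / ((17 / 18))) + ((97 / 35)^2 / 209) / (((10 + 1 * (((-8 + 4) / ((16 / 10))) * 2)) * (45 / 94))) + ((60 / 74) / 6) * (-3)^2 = -37067926685832611869631369 / 643905676782926490240000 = -57.57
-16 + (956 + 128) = 1068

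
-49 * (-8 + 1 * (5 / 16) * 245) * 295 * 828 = -3282426945 / 4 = -820606736.25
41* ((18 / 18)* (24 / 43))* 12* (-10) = -118080 / 43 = -2746.05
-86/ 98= -43/ 49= -0.88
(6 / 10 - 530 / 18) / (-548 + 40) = 649 / 11430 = 0.06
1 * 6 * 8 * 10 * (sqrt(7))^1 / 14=240 * sqrt(7) / 7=90.71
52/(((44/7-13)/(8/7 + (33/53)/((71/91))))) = -2658500/176861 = -15.03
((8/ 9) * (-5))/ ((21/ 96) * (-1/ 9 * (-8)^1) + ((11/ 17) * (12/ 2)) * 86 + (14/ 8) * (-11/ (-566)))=-1539520/ 115733311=-0.01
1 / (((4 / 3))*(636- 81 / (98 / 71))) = 49 / 37718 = 0.00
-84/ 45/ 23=-28/ 345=-0.08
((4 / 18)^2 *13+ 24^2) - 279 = 24109 / 81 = 297.64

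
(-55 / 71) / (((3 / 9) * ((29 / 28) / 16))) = -73920 / 2059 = -35.90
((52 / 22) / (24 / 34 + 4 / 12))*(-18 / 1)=-23868 / 583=-40.94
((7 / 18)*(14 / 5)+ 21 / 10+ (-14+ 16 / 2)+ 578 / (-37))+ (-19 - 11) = -161281 / 3330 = -48.43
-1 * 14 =-14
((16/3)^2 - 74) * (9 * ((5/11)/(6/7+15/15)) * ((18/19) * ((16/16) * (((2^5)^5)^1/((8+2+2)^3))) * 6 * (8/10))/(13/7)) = -168527134720/35321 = -4771301.34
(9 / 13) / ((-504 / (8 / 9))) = -1 / 819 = -0.00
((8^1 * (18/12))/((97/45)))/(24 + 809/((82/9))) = 14760/299051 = 0.05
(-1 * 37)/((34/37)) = -40.26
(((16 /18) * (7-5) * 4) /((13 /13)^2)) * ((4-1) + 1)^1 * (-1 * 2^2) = -1024 /9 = -113.78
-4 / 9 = -0.44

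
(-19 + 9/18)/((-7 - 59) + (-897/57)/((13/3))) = 703/2646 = 0.27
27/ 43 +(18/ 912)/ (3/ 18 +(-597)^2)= 0.63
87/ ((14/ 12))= 522/ 7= 74.57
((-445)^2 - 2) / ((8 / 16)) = 396046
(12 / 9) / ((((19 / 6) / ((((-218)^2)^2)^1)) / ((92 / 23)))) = 72272978432 / 19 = 3803840970.11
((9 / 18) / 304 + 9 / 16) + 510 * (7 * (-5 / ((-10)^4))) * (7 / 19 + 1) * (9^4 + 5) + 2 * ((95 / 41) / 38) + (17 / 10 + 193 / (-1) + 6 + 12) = -10102653353 / 623200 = -16210.93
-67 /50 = -1.34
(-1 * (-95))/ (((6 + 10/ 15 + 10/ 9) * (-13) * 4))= -171/ 728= -0.23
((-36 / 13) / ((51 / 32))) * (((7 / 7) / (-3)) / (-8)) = -16 / 221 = -0.07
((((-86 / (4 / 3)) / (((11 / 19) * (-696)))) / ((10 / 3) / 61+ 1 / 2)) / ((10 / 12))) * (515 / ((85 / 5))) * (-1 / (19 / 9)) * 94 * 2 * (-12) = 12342400596 / 1100869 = 11211.51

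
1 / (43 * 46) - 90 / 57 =-59321 / 37582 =-1.58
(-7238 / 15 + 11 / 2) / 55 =-1301 / 150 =-8.67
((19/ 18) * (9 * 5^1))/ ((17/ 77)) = 7315/ 34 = 215.15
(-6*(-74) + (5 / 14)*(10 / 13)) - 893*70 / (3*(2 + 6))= -2359057 / 1092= -2160.31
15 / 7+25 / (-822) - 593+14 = -3319411 / 5754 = -576.89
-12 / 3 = -4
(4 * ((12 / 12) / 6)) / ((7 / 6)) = 0.57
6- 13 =-7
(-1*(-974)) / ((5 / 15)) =2922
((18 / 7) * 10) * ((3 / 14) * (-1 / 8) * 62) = -4185 / 98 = -42.70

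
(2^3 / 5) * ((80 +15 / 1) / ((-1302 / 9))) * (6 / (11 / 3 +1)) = -2052 / 1519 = -1.35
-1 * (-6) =6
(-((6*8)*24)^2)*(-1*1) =1327104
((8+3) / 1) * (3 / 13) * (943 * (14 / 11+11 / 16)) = 976005 / 208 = 4692.33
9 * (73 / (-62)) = -10.60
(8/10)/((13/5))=4/13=0.31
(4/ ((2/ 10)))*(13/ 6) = 130/ 3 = 43.33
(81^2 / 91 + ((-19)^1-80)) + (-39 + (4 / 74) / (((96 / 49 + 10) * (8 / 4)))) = -130022495 / 1973062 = -65.90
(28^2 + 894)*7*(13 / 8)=76349 / 4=19087.25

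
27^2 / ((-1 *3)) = -243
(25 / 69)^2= 625 / 4761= 0.13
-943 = -943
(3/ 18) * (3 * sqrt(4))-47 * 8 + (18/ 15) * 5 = -369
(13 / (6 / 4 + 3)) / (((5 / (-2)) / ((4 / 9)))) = -208 / 405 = -0.51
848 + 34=882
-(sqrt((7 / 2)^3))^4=-117649 / 64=-1838.27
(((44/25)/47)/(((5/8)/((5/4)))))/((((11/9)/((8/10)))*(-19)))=-288/111625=-0.00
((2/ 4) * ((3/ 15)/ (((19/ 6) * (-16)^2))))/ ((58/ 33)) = 99/ 1410560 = 0.00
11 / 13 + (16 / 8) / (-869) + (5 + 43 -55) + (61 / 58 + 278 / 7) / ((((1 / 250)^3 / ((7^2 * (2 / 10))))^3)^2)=172161461985470131505280733108520507812499999999997983166 / 327613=525502534958839031129047800000000000000000000000000.00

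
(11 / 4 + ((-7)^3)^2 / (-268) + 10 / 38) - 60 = -495.98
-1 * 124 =-124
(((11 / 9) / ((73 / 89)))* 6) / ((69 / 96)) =62656 / 5037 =12.44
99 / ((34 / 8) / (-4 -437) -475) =-174636 / 837917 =-0.21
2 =2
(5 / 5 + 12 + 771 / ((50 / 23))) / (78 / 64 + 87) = 294128 / 70575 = 4.17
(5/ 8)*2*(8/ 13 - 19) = -1195/ 52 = -22.98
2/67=0.03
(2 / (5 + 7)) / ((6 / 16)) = 4 / 9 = 0.44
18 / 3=6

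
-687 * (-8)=5496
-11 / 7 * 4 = -44 / 7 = -6.29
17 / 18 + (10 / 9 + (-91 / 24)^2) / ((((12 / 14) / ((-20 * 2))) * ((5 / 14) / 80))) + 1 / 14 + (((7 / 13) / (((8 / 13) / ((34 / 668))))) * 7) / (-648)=-1962242289095 / 12120192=-161898.61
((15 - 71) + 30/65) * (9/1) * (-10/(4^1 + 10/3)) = 97470/143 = 681.61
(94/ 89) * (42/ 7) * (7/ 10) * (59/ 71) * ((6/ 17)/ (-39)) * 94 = -21895608/ 6982495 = -3.14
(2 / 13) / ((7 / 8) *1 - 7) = -16 / 637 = -0.03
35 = 35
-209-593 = -802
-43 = -43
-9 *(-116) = 1044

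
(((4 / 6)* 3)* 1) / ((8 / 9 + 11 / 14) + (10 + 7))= 252 / 2353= 0.11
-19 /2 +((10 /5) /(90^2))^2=-155823749 /16402500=-9.50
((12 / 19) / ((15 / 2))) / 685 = 8 / 65075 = 0.00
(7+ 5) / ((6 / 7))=14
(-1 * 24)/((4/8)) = -48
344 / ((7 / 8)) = 2752 / 7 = 393.14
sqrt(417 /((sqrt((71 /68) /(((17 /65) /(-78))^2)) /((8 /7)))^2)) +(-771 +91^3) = 136*sqrt(503319) /1259895 +752800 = 752800.08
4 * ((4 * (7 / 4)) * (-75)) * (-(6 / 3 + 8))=21000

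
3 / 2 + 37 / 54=59 / 27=2.19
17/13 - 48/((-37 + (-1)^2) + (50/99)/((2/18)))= 6373/2249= 2.83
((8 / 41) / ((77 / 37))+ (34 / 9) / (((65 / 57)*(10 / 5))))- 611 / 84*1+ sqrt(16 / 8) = -13601741 / 2462460+ sqrt(2) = -4.11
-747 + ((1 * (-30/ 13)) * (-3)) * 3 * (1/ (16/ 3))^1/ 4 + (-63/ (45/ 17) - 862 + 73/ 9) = -30395951/ 18720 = -1623.72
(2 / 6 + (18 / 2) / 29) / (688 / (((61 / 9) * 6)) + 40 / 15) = 61 / 1856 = 0.03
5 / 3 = 1.67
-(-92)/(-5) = -18.40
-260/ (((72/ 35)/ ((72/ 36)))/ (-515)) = 1171625/ 9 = 130180.56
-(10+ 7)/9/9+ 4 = 307/81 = 3.79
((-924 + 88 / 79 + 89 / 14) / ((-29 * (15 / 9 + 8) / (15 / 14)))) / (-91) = -45615645 / 1185006004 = -0.04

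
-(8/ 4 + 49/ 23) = -95/ 23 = -4.13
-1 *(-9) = 9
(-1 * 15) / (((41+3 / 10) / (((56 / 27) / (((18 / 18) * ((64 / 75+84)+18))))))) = -0.01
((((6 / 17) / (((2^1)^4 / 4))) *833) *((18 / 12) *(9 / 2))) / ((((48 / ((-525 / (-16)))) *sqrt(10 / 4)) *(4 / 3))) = 416745 *sqrt(10) / 8192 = 160.87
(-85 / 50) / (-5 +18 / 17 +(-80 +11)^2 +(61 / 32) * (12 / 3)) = -1156 / 3239985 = -0.00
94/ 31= 3.03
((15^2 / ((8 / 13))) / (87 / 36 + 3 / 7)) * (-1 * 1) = -128.50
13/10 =1.30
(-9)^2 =81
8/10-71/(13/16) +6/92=-258693/2990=-86.52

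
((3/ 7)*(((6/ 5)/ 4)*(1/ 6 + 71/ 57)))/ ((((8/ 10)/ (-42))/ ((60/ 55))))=-4347/ 418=-10.40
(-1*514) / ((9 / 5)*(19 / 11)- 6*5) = 28270 / 1479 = 19.11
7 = 7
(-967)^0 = 1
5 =5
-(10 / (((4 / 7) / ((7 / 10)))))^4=-5764801 / 256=-22518.75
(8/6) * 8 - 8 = 2.67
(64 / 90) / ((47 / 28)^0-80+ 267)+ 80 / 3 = 56408 / 2115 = 26.67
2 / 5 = 0.40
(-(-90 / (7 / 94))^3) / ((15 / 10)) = 403663824000 / 343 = 1176862460.64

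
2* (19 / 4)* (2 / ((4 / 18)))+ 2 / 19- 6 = 3025 / 38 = 79.61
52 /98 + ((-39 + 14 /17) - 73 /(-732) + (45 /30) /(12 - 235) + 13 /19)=-36.87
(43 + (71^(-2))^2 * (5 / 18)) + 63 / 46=233393584202 / 5260217967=44.37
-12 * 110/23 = -1320/23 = -57.39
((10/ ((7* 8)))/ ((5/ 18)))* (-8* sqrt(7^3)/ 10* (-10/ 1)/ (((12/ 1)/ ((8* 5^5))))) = 75000* sqrt(7) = 198431.35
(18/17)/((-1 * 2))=-9/17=-0.53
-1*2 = -2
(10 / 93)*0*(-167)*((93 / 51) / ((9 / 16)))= 0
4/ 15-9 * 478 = -64526/ 15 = -4301.73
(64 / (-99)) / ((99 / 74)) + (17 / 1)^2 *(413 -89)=917721700 / 9801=93635.52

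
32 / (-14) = -16 / 7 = -2.29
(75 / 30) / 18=5 / 36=0.14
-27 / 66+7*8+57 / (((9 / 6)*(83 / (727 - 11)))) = 700085 / 1826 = 383.40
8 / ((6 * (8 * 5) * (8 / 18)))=0.08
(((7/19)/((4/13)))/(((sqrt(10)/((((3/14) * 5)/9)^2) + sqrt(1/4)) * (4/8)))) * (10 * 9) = -1023750/472975417 + 144471600 * sqrt(10)/472975417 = 0.96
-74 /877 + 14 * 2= 24482 /877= 27.92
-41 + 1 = -40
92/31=2.97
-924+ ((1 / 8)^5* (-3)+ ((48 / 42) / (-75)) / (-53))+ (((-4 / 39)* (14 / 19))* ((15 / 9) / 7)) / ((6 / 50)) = -1873125696438013 / 2026863820800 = -924.15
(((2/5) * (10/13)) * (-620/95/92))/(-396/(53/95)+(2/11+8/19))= 36146/1174457349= 0.00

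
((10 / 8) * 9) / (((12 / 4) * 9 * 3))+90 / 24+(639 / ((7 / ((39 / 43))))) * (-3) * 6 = -1486.40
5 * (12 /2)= 30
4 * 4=16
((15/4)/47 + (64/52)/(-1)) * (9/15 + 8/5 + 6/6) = -11252/3055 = -3.68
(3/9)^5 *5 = 5/243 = 0.02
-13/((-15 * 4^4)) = 13/3840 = 0.00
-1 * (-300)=300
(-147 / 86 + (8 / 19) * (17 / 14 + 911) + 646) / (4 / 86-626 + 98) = -11762621 / 6038732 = -1.95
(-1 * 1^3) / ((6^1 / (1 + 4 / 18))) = -11 / 54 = -0.20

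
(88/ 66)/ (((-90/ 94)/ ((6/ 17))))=-376/ 765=-0.49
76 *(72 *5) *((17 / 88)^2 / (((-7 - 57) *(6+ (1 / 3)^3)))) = -6671565 / 2524544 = -2.64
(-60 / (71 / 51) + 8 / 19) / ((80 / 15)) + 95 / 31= -825929 / 167276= -4.94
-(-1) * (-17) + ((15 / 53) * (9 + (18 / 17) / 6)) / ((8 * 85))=-520661 / 30634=-17.00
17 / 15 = 1.13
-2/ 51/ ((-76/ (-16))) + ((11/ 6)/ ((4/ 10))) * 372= 1652137/ 969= 1704.99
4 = 4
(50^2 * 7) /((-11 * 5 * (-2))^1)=1750 /11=159.09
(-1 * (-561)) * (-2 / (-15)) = 374 / 5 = 74.80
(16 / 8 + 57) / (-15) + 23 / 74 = -4021 / 1110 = -3.62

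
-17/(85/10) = -2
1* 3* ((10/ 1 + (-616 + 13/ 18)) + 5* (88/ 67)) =-722045/ 402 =-1796.13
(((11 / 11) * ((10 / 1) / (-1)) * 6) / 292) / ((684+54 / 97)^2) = -47045 / 107291156364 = -0.00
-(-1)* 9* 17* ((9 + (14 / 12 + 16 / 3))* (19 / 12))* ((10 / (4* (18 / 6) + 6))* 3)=6258.12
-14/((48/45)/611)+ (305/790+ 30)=-5049041/632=-7988.99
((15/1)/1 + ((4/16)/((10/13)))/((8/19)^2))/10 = 43093/25600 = 1.68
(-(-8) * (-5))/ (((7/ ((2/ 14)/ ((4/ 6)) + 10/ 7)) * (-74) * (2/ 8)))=0.51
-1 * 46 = -46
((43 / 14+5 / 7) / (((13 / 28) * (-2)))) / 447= -53 / 5811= -0.01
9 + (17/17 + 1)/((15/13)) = 161/15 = 10.73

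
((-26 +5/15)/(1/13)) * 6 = -2002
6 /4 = 3 /2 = 1.50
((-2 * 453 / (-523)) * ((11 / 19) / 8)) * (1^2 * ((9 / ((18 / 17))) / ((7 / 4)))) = 84711 / 139118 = 0.61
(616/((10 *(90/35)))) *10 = 2156/9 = 239.56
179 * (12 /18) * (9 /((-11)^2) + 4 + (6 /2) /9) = 572800 /1089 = 525.99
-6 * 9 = -54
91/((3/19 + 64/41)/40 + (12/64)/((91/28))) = 36862280/40777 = 904.00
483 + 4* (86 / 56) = 3424 / 7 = 489.14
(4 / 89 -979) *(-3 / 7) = 261381 / 623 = 419.55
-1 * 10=-10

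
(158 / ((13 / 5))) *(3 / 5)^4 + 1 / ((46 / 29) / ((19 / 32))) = 19734031 / 2392000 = 8.25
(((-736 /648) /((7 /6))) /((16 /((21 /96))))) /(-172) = 23 /297216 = 0.00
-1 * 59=-59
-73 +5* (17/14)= -66.93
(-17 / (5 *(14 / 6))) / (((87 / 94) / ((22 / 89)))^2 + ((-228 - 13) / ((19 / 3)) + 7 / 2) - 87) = 0.01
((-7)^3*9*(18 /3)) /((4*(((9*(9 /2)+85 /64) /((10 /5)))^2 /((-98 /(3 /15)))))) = 37174394880 /7166329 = 5187.37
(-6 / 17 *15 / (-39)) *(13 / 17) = 30 / 289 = 0.10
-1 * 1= -1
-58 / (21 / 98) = -812 / 3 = -270.67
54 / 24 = 9 / 4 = 2.25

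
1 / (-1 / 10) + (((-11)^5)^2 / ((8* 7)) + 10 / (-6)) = 77812271843 / 168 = 463168284.78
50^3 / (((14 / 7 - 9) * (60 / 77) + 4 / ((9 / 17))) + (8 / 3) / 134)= 207281250 / 3517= 58936.95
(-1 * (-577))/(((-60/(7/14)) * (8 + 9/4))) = -577/1230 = -0.47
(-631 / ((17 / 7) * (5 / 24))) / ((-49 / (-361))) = -5466984 / 595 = -9188.21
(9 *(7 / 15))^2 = 441 / 25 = 17.64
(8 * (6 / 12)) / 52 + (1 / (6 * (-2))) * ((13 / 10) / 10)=1031 / 15600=0.07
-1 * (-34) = 34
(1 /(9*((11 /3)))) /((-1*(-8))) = 1 /264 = 0.00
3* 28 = 84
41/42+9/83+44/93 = 56113/36022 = 1.56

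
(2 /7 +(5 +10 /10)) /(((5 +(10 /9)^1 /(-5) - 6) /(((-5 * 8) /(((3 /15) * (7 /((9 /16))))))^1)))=4050 /49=82.65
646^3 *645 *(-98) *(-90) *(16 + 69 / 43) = 26999348065149600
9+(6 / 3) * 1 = 11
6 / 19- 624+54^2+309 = 49425 / 19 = 2601.32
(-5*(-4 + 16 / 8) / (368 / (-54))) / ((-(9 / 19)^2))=1805 / 276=6.54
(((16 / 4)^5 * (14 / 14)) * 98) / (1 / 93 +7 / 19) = 88660992 / 335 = 264659.68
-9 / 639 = -1 / 71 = -0.01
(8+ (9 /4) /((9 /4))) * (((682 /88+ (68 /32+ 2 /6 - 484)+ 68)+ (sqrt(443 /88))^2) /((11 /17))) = -674475 /121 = -5574.17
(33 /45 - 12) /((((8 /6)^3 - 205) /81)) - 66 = -1682229 /27355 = -61.50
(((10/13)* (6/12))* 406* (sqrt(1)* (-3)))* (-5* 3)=91350/13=7026.92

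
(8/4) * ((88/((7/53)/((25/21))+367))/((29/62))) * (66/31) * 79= 172.39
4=4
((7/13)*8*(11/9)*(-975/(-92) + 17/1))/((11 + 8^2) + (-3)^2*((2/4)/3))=782012/411723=1.90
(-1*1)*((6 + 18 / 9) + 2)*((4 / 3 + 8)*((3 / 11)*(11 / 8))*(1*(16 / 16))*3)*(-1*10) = 1050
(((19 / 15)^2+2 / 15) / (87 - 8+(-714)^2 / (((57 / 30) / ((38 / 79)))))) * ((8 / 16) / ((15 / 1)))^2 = 30889 / 2065937602500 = 0.00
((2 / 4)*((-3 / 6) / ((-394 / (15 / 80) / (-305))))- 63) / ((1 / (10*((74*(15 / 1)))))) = -4410926325 / 6304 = -699702.78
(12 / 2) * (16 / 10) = 48 / 5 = 9.60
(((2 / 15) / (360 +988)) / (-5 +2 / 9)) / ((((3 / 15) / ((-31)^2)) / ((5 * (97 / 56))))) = -0.86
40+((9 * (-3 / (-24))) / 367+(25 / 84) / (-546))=336662971 / 8416044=40.00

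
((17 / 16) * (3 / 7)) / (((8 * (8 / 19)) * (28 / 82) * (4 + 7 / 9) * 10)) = 357561 / 43151360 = 0.01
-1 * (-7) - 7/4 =21/4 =5.25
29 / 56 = 0.52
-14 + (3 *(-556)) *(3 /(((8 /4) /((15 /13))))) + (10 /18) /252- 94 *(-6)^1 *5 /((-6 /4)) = -140960671 /29484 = -4780.92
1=1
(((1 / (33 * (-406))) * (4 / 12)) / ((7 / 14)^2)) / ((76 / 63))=-1 / 12122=-0.00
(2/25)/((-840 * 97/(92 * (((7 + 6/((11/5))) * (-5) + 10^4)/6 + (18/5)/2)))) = -12602137/84026250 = -0.15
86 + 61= 147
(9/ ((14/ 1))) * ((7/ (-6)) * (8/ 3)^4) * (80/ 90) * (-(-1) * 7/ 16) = -3584/ 243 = -14.75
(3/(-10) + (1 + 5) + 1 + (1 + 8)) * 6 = 471/5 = 94.20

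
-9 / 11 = -0.82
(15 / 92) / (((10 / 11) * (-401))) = -0.00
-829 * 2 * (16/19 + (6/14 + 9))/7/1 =-2264828/931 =-2432.68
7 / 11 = 0.64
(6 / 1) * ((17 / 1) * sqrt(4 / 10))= 102 * sqrt(10) / 5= 64.51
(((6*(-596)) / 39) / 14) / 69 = -596 / 6279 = -0.09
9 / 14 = 0.64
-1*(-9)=9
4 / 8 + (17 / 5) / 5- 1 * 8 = -341 / 50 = -6.82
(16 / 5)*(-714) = -11424 / 5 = -2284.80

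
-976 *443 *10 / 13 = -4323680 / 13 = -332590.77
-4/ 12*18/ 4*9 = -27/ 2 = -13.50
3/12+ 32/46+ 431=39739/92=431.95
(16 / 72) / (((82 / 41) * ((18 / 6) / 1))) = 1 / 27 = 0.04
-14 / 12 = -7 / 6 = -1.17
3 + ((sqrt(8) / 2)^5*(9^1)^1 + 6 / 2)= 6 + 36*sqrt(2)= 56.91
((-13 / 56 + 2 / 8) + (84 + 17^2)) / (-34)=-20889 / 1904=-10.97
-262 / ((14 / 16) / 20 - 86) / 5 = 8384 / 13753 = 0.61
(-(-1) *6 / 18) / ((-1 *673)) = -1 / 2019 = -0.00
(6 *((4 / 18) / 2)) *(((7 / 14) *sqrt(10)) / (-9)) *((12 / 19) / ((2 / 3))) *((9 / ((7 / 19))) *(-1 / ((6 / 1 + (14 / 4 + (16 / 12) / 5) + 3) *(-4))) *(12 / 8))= -135 *sqrt(10) / 5362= -0.08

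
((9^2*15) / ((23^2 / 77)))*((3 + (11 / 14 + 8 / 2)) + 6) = 2579445 / 1058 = 2438.04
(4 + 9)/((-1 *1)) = -13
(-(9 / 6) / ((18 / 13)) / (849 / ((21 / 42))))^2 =169 / 415181376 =0.00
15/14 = 1.07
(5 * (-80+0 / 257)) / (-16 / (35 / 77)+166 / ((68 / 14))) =34000 / 87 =390.80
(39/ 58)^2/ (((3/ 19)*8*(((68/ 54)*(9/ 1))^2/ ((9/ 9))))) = 86697/ 31110272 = 0.00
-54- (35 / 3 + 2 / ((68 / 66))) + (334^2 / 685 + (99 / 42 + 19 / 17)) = 48284149 / 489090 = 98.72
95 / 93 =1.02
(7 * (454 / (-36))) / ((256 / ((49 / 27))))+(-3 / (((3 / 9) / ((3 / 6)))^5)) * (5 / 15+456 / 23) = -1315985347 / 2861568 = -459.88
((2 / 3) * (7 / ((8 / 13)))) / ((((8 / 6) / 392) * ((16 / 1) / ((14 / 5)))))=31213 / 80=390.16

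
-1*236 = -236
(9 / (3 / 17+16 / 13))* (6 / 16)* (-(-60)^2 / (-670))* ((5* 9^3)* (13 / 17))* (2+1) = 2245338225 / 20837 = 107757.27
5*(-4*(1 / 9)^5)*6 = -40 / 19683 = -0.00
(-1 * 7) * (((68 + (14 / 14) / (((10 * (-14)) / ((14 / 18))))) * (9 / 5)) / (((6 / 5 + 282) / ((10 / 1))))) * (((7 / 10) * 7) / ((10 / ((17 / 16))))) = -71365609 / 4531200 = -15.75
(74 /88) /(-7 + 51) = 37 /1936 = 0.02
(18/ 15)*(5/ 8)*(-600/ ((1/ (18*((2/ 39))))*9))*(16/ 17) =-43.44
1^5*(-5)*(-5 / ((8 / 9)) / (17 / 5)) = 1125 / 136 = 8.27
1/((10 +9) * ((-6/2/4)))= -4/57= -0.07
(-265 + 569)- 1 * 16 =288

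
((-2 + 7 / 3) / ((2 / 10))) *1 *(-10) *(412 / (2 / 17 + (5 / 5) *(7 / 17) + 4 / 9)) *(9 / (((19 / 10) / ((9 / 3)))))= -283662000 / 2831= -100198.52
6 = 6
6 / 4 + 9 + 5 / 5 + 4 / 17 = 399 / 34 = 11.74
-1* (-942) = 942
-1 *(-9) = 9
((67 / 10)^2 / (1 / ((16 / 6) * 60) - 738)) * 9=-323208 / 590395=-0.55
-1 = -1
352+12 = 364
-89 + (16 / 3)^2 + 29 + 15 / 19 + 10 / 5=-4919 / 171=-28.77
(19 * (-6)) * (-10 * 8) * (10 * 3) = 273600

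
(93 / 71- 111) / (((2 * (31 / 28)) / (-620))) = 2180640 / 71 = 30713.24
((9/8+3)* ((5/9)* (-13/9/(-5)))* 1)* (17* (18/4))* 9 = 7293/16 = 455.81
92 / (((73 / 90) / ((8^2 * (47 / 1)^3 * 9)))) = 495160957440 / 73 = 6783026814.25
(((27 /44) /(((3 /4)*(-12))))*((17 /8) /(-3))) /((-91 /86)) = -731 /16016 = -0.05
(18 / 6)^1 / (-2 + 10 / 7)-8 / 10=-121 / 20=-6.05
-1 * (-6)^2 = -36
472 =472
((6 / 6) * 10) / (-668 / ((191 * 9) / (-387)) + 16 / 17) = 16235 / 245682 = 0.07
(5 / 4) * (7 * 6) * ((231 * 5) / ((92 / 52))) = 1576575 / 46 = 34273.37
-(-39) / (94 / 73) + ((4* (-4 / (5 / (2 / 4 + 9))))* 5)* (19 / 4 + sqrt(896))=-1216* sqrt(14)-65021 / 94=-5241.57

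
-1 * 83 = -83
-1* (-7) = 7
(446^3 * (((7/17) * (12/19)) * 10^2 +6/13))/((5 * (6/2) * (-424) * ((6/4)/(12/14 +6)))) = -13146371170624/7789145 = -1687781.03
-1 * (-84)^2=-7056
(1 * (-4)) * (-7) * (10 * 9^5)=16533720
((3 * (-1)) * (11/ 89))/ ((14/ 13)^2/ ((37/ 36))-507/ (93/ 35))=6396819/ 3272330551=0.00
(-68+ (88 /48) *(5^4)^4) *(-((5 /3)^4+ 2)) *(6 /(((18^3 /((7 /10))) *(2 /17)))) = -157193450889523951 /9447840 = -16638030585.78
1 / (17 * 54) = 1 / 918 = 0.00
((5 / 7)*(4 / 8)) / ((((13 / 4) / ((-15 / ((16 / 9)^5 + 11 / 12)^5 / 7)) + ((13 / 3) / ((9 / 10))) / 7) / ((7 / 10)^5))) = -2316616603994297560216622389056 / 132936597040237855443363325847485063625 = -0.00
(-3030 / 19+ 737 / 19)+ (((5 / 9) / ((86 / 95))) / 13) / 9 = -120.68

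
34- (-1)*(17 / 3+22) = 185 / 3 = 61.67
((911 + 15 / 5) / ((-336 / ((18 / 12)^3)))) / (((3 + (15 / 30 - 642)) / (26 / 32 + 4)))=45243 / 653824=0.07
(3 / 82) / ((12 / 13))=13 / 328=0.04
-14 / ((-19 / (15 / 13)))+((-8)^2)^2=1011922 / 247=4096.85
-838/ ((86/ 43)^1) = -419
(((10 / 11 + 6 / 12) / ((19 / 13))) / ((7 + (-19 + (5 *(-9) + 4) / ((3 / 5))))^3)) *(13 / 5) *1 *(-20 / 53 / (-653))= -282906 / 101248002696401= -0.00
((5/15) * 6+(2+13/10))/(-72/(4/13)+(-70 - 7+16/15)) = -159/9298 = -0.02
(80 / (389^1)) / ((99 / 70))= 5600 / 38511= 0.15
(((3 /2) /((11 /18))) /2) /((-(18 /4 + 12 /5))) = -45 /253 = -0.18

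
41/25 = 1.64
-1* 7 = -7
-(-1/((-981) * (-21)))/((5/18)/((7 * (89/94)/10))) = 89/768450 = 0.00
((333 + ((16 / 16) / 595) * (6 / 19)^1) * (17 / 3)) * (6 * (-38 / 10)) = -7529142 / 175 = -43023.67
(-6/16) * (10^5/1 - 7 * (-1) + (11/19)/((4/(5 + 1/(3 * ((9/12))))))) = -68405327/1824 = -37502.92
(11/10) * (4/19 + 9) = 385/38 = 10.13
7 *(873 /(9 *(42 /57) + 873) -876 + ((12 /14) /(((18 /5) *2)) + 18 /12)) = -11353177 /1857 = -6113.72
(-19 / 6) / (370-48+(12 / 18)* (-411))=-19 / 288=-0.07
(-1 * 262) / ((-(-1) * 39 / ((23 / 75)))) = -6026 / 2925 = -2.06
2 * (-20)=-40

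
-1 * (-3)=3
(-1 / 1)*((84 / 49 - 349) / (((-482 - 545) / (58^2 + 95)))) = -646833 / 553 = -1169.68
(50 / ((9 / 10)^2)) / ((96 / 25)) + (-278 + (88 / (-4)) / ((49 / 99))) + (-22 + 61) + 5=-12496343 / 47628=-262.37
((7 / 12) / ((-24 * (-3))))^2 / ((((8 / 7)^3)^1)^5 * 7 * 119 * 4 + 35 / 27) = 0.00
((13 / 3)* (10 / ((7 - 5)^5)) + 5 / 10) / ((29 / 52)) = 1157 / 348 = 3.32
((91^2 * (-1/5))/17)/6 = -8281/510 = -16.24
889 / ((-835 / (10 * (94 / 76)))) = -41783 / 3173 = -13.17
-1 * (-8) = 8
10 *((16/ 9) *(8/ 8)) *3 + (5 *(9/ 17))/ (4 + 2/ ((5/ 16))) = 142115/ 2652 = 53.59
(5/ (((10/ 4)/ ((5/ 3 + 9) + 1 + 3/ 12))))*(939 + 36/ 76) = 425425/ 19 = 22390.79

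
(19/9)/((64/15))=95/192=0.49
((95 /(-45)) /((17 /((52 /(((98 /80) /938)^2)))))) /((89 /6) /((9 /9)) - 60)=56769689600 /677229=83826.43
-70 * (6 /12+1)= -105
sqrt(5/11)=sqrt(55)/11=0.67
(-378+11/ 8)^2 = 9078169/ 64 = 141846.39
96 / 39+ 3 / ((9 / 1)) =2.79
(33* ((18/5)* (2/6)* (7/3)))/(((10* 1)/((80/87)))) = 1232/145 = 8.50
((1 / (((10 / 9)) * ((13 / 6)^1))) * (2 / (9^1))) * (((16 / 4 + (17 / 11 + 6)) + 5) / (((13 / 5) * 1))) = 84 / 143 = 0.59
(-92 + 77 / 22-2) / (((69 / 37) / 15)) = -33485 / 46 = -727.93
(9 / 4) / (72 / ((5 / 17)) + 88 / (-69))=3105 / 336064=0.01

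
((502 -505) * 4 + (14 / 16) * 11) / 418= -1 / 176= -0.01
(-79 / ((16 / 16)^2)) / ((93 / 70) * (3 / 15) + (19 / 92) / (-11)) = -13990900 / 43733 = -319.92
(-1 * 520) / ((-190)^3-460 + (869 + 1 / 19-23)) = 1976 / 26062733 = 0.00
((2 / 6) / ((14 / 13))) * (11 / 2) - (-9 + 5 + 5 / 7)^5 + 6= 78789563 / 201684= 390.66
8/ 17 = 0.47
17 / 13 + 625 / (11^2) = 10182 / 1573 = 6.47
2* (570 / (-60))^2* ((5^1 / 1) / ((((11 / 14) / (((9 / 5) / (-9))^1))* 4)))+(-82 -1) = -6179 / 44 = -140.43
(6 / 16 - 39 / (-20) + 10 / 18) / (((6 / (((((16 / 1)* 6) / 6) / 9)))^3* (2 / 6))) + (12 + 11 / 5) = 4258847 / 295245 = 14.42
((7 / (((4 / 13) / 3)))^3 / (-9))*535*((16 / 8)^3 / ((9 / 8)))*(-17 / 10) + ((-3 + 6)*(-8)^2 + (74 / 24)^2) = 32897924593 / 144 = 228457809.67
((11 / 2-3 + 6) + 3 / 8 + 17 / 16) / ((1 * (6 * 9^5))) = 53 / 1889568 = 0.00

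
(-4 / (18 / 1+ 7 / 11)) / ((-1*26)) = 0.01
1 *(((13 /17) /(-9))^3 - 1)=-3583774 /3581577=-1.00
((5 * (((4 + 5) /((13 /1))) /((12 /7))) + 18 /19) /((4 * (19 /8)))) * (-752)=-1102056 /4693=-234.83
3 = 3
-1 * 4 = -4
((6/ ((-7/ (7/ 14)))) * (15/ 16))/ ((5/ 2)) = -9/ 56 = -0.16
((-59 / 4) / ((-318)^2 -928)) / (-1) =59 / 400784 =0.00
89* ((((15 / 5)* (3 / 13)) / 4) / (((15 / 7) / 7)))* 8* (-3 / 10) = -39249 / 325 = -120.77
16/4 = 4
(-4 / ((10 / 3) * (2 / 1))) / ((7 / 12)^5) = -746496 / 84035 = -8.88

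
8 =8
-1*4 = -4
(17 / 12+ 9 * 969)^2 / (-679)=-10955599561 / 97776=-112047.94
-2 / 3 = -0.67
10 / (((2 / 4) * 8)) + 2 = 9 / 2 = 4.50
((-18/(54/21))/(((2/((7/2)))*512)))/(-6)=49/12288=0.00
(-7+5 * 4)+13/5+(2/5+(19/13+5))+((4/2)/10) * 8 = 1564/65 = 24.06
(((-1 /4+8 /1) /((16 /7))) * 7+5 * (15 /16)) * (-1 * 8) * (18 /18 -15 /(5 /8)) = 41837 /8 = 5229.62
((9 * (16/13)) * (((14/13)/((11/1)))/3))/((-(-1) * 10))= 336/9295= 0.04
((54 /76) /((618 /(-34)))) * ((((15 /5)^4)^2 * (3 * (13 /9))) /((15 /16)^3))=-329951232 /244625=-1348.80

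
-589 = -589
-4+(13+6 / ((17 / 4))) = 177 / 17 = 10.41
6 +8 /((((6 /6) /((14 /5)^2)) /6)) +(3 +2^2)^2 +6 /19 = 205027 /475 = 431.64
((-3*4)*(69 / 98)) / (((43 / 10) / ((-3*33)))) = 409860 / 2107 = 194.52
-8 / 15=-0.53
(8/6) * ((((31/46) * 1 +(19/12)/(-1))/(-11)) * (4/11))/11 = 1004/275517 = 0.00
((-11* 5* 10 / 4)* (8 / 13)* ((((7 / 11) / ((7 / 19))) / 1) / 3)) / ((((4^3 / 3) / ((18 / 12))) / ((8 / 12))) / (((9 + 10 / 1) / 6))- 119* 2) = 18050 / 85683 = 0.21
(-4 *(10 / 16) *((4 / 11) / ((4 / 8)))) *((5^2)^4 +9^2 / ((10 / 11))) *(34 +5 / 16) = -2145020409 / 88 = -24375231.92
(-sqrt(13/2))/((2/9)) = -9* sqrt(26)/4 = -11.47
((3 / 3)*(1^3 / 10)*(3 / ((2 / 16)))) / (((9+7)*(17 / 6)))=9 / 170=0.05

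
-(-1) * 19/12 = 19/12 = 1.58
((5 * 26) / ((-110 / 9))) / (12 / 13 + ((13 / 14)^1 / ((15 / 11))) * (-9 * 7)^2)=-5070 / 1288727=-0.00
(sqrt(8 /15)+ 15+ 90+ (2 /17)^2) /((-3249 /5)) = -151745 /938961 - 2 * sqrt(30) /9747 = -0.16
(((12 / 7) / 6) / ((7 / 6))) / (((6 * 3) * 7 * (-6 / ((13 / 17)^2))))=-169 / 892143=-0.00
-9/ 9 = -1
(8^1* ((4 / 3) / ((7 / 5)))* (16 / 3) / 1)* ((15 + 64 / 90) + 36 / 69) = 8602112 / 13041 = 659.62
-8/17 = -0.47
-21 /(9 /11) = -77 /3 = -25.67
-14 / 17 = -0.82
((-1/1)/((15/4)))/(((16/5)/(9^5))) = -4920.75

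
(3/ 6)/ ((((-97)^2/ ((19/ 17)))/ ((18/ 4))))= 171/ 639812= 0.00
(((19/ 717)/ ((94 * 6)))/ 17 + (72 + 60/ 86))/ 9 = 21489987913/ 2660468652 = 8.08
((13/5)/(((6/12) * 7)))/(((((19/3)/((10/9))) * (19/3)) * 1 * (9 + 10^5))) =4/19440211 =0.00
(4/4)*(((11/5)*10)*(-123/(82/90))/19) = -2970/19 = -156.32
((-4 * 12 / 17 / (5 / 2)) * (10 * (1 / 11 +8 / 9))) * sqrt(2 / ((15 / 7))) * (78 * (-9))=484224 * sqrt(210) / 935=7504.89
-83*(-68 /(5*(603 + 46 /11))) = 1.86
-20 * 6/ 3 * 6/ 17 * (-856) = 12084.71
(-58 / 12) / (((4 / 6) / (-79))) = 2291 / 4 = 572.75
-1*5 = -5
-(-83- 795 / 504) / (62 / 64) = 87.31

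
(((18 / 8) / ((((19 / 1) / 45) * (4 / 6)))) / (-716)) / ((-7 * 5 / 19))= 243 / 40096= 0.01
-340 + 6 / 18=-1019 / 3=-339.67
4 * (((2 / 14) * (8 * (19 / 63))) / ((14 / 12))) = 1216 / 1029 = 1.18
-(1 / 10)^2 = -1 / 100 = -0.01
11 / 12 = 0.92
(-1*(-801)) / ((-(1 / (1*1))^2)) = -801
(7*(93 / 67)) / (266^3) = 93 / 180144776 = 0.00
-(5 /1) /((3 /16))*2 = -53.33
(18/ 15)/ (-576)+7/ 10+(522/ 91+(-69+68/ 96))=-180129/ 2912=-61.86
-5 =-5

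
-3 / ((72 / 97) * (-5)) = 97 / 120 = 0.81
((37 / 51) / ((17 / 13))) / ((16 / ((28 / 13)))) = 259 / 3468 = 0.07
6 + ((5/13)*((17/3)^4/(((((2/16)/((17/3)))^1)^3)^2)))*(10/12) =6606008813005100666/2302911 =2868547161833.48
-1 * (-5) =5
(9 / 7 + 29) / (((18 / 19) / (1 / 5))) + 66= 22804 / 315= 72.39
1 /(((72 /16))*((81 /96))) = 64 /243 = 0.26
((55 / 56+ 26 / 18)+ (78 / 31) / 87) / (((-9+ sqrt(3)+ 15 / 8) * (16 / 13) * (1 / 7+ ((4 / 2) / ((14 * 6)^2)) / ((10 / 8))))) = -2.59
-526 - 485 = -1011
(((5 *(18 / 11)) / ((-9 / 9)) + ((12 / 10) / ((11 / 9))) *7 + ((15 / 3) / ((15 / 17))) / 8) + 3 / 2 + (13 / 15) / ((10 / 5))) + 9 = 13639 / 1320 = 10.33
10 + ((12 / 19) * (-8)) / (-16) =196 / 19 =10.32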